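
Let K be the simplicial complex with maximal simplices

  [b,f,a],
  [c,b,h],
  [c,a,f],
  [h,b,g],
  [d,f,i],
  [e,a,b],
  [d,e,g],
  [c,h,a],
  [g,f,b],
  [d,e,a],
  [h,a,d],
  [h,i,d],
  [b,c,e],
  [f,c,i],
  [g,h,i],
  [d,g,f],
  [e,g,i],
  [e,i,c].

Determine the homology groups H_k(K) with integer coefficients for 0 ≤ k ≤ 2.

H_0 ≅ Z,  H_1 ≅ Z ⊕ Z/2Z,  H_2 = 0.

We work with the vertex ordering a < b < c < d < e < f < g < h < i. The simplices of K, each written with vertices in increasing order, are:

  0-simplices (9): a, b, c, d, e, f, g, h, i
  1-simplices (27): ab, ac, ad, ae, af, ah, bc, be, bf, bg, bh, ce, cf, ch, ci, de, df, dg, dh, di, eg, ei, fg, fi, gh, gi, hi
  2-simplices (18): abe, abf, acf, ach, ade, adh, bce, bch, bfg, bgh, cei, cfi, deg, dfg, dfi, dhi, egi, ghi

giving chain groups C_0 ≅ Z^9, C_1 ≅ Z^27, C_2 ≅ Z^18.

The boundary map ∂_1: C_1 → C_0 is given by ∂[p,q] = [q] − [p].
As a 9×27 matrix over Z this has rank 8, with invariant factors (1,1,1,1,1,1,1,1).

Boundary ∂_2: C_2 → C_1 acts by ∂[p,q,r] = [q,r] − [p,r] + [p,q]. For instance
  ∂adh = dh − ah + ad,
  ∂acf = cf − af + ac.
This gives a 27×18 integer matrix of rank 18; reducing to Smith normal form yields diagonal entries (1,1,1,1,1,1,1,1,1,1,1,1,1,1,1,1,1,2).

Computing H_k = (kernel of ∂_k) / (image of ∂_{k+1}):

  H_0: rank C_0 − rank ∂_1 = 9 − 8 = 1, and the invariant factors of ∂_1 are all 1, so H_0 = Z.
  H_1: rank ker ∂_1 − rank ∂_2 = (27 − 8) − 18 = 1, and ∂_2 has invariant factor 2 > 1, so H_1 = Z ⊕ Z/2Z.
  H_2: rank ker ∂_2 − rank ∂_3 = (18 − 18) − 0 = 0, and there is no ∂_3, so H_2 = 0.

As a check, the Euler characteristic is 9 − 27 + 18 = 0, which agrees with 1 − 1 + 0 = 0.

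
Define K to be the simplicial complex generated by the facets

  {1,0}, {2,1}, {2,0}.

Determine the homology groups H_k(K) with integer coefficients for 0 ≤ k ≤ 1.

H_0 ≅ Z,  H_1 ≅ Z.

K has 3 vertices, 3 edges.
rank ∂_0 = 0, rank ∂_1 = 2 ⇒ b_0 = 3 − 0 − 2 = 1; all invariant factors of ∂_1 are 1 so no torsion. So H_0 = Z.
rank ∂_1 = 2, rank ∂_2 = 0 ⇒ b_1 = 3 − 2 − 0 = 1. So H_1 = Z.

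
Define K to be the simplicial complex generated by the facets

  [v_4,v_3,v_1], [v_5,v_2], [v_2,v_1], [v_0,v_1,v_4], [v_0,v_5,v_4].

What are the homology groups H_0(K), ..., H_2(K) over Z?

H_0 = Z,  H_1 = Z,  H_2 = 0.

Fix the vertex order v_0 < v_1 < v_2 < v_3 < v_4 < v_5 and write every simplex with vertices in increasing order. Then dim K = 2 and the simplices of K are:

  0-simplices (6): [v_0], [v_1], [v_2], [v_3], [v_4], [v_5]
  1-simplices (9): [v_0,v_1], [v_0,v_4], [v_0,v_5], [v_1,v_2], [v_1,v_3], [v_1,v_4], [v_2,v_5], [v_3,v_4], [v_4,v_5]
  2-simplices (3): [v_0,v_1,v_4], [v_0,v_4,v_5], [v_1,v_3,v_4]

giving chain groups C_0 ≅ Z^6, C_1 ≅ Z^9, C_2 ≅ Z^3.

∂_1: C_1 → C_0 is given by ∂[p,q] = [q] − [p].
The resulting 6×9 matrix has rank 5, and its Smith normal form has invariant factors (1,1,1,1,1).

Boundary ∂_2: C_2 → C_1 sends each 2-simplex [p,q,r] to [q,r] − [p,r] + [p,q]. For instance
  ∂[v_0,v_4,v_5] = [v_4,v_5] − [v_0,v_5] + [v_0,v_4],
  ∂[v_1,v_3,v_4] = [v_3,v_4] − [v_1,v_4] + [v_1,v_3].
As a 9×3 matrix over Z this has rank 3, with invariant factors (1,1,1).

Reading off H_k = ker ∂_k / im ∂_{k+1}:

  H_0: rank C_0 − rank ∂_1 = 6 − 5 = 1, and the invariant factors of ∂_1 are all 1, so H_0 ≅ Z.
  H_1: rank ker ∂_1 − rank ∂_2 = (9 − 5) − 3 = 1, and the invariant factors of ∂_2 are all 1, so H_1 ≅ Z.
  H_2: rank ker ∂_2 − rank ∂_3 = (3 − 3) − 0 = 0, and there is no ∂_3, so H_2 ≅ 0.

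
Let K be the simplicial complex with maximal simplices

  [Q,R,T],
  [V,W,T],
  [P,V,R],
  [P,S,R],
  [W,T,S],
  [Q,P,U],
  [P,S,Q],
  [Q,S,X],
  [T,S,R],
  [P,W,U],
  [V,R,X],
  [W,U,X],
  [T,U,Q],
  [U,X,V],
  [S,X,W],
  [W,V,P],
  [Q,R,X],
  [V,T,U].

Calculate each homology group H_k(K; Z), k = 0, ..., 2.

H_0 ≅ Z,  H_1 ≅ Z ⊕ Z_2,  H_2 = 0.

Order the vertices as P < Q < R < S < T < U < V < W < X. Listing each simplex with vertices in this order, K has dimension 2 with simplices:

  0-simplices (9): P, Q, R, S, T, U, V, W, X
  1-simplices (27): PQ, PR, PS, PU, PV, PW, QR, QS, QT, QU, QX, RS, RT, RV, RX, ST, SW, SX, TU, TV, TW, UV, UW, UX, VW, VX, WX
  2-simplices (18): PQS, PQU, PRS, PRV, PUW, PVW, QRT, QRX, QSX, QTU, RST, RVX, STW, SWX, TUV, TVW, UVX, UWX

so the chain groups are C_0 ≅ Z^9, C_1 ≅ Z^27, C_2 ≅ Z^18.

The boundary map ∂_1: C_1 → C_0 maps an edge to its endpoints' difference, ∂[p,q] = q − p. For instance
  ∂PU = U − P.
The resulting 9×27 matrix has rank 8, and its Smith normal form has invariant factors (1,1,1,1,1,1,1,1).

∂_2: C_2 → C_1 acts by ∂[p,q,r] = [q,r] − [p,r] + [p,q]. For instance
  ∂UVX = VX − UX + UV,
  ∂RVX = VX − RX + RV.
The 27×18 boundary matrix has rank 18 and Smith normal form diag(1,1,1,1,1,1,1,1,1,1,1,1,1,1,1,1,1,2).

From H_k ≅ ker(∂_k) / im(∂_{k+1}) we obtain:

  H_0: rank C_0 − rank ∂_1 = 9 − 8 = 1, and the invariant factors of ∂_1 are all 1, so H_0 = Z.
  H_1: rank ker ∂_1 − rank ∂_2 = (27 − 8) − 18 = 1, and ∂_2 has invariant factor 2 > 1, so H_1 = Z ⊕ Z_2.
  H_2: rank ker ∂_2 − rank ∂_3 = (18 − 18) − 0 = 0, and there is no ∂_3, so H_2 = 0.

As a check, the Euler characteristic is 9 − 27 + 18 = 0, which agrees with 1 − 1 + 0 = 0.
(K is a triangulation of the Klein bottle.)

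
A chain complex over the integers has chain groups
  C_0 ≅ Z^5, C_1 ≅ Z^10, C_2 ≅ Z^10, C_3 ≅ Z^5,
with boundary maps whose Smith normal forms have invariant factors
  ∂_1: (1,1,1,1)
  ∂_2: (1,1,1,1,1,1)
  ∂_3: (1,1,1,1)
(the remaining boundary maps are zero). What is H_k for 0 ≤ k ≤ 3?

H_0: b_0 = 5 − 0 − 4 = 1; torsion from ∂_1 factors > 1: none. So H_0 ≅ Z.
H_1: b_1 = 10 − 4 − 6 = 0; torsion from ∂_2 factors > 1: none. So H_1 ≅ 0.
H_2: b_2 = 10 − 6 − 4 = 0; torsion from ∂_3 factors > 1: none. So H_2 ≅ 0.
H_3: b_3 = 5 − 4 − 0 = 1; torsion from ∂_4 factors > 1: none. So H_3 ≅ Z.

H_0 ≅ Z,  H_1 = 0,  H_2 = 0,  H_3 ≅ Z.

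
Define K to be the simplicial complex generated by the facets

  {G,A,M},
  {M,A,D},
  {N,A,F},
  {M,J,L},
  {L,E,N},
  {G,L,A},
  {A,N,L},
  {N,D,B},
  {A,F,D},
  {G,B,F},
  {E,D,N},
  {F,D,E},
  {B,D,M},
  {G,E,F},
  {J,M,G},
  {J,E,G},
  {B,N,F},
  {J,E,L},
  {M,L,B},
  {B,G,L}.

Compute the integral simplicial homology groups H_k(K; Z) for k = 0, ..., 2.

We work with the vertex ordering A < B < D < E < F < G < J < L < M < N. The simplices of K, each written with vertices in increasing order, are:

  0-simplices (10): A, B, D, E, F, G, J, L, M, N
  1-simplices (30): AD, AF, AG, AL, AM, AN, BD, BF, BG, BL, BM, BN, DE, DF, DM, DN, EF, EG, EJ, EL, EN, FG, FN, GJ, GL, GM, JL, JM, LM, LN
  2-simplices (20): ADF, ADM, AFN, AGL, AGM, ALN, BDM, BDN, BFG, BFN, BGL, BLM, DEF, DEN, EFG, EGJ, EJL, ELN, GJM, JLM

giving chain groups C_0 ≅ Z^10, C_1 ≅ Z^30, C_2 ≅ Z^20.

Boundary ∂_1: C_1 → C_0 maps an edge to its endpoints' difference, ∂[p,q] = q − p. For instance
  ∂BN = N − B.
The resulting 10×30 matrix has rank 9, and its Smith normal form has invariant factors (1,1,1,1,1,1,1,1,1).

∂_2: C_2 → C_1 maps a triangle to the signed sum of its edges. For instance
  ∂GJM = JM − GM + GJ,
  ∂ADF = DF − AF + AD.
The 30×20 boundary matrix has rank 20 and Smith normal form diag(1,1,1,1,1,1,1,1,1,1,1,1,1,1,1,1,1,1,1,2).

Computing H_k = (kernel of ∂_k) / (image of ∂_{k+1}):

  H_0: rank C_0 − rank ∂_1 = 10 − 9 = 1, and the invariant factors of ∂_1 are all 1, so H_0 = Z.
  H_1: rank ker ∂_1 − rank ∂_2 = (30 − 9) − 20 = 1, and ∂_2 has invariant factor 2 > 1, so H_1 = Z ⊕ Z/2.
  H_2: rank ker ∂_2 − rank ∂_3 = (20 − 20) − 0 = 0, and there is no ∂_3, so H_2 = 0.

H_0 ≅ Z,  H_1 ≅ Z ⊕ Z/2,  H_2 = 0.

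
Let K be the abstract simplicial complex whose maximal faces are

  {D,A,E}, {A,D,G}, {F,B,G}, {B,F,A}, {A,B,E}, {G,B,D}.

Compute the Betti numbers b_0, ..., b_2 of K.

K has 6 vertices, 12 edges, 6 triangles.
rank ∂_0 = 0, rank ∂_1 = 5 ⇒ b_0 = 6 − 0 − 5 = 1; all invariant factors of ∂_1 are 1 so no torsion. So H_0 ≅ Z.
rank ∂_1 = 5, rank ∂_2 = 6 ⇒ b_1 = 12 − 5 − 6 = 1; all invariant factors of ∂_2 are 1 so no torsion. So H_1 ≅ Z.
rank ∂_2 = 6, rank ∂_3 = 0 ⇒ b_2 = 6 − 6 − 0 = 0. So H_2 ≅ 0.

b_0 = 1, b_1 = 1, b_2 = 0.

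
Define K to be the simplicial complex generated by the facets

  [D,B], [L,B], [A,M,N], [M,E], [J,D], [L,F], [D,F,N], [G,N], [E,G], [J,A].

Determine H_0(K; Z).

H_0 = Z.

Take the total order A < B < D < E < F < G < J < L < M < N on the vertex set. Then K (dimension 2) consists of the simplices:

  0-simplices (10): A, B, D, E, F, G, J, L, M, N
  1-simplices (14): AJ, AM, AN, BD, BL, DF, DJ, DN, EG, EM, FL, FN, GN, MN
  2-simplices (2): AMN, DFN

giving chain groups C_0 ≅ Z^10, C_1 ≅ Z^14, C_2 ≅ Z^2.

The boundary map ∂_1: C_1 → C_0 sends each edge [p,q] (with p < q) to q − p. For instance
  ∂BL = L − B.
The 10×14 boundary matrix has rank 9 and Smith normal form diag(1,1,1,1,1,1,1,1,1).

The boundary map ∂_2: C_2 → C_1 acts by ∂[p,q,r] = [q,r] − [p,r] + [p,q]. For instance
  ∂DFN = FN − DN + DF,
  ∂AMN = MN − AN + AM.
The resulting 14×2 matrix has rank 2, and its Smith normal form has invariant factors (1,1).

Computing H_k = (kernel of ∂_k) / (image of ∂_{k+1}):

  H_0: rank C_0 − rank ∂_1 = 10 − 9 = 1, and the invariant factors of ∂_1 are all 1, so H_0 ≅ Z.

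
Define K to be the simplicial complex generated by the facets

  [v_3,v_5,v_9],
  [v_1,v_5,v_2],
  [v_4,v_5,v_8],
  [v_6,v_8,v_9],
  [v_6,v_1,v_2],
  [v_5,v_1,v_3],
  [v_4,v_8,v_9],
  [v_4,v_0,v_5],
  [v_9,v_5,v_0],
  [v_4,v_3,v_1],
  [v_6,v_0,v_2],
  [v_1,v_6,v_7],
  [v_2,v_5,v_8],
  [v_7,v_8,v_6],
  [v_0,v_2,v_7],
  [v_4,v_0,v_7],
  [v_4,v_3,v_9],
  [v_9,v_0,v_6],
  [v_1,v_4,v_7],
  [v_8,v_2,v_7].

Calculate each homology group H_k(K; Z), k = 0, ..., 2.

H_0 = Z,  H_1 = Z ⊕ Z_2,  H_2 = 0.

K has 10 vertices, 30 edges, 20 triangles.
rank ∂_0 = 0, rank ∂_1 = 9 ⇒ b_0 = 10 − 0 − 9 = 1; all invariant factors of ∂_1 are 1 so no torsion. So H_0 ≅ Z.
rank ∂_1 = 9, rank ∂_2 = 20 ⇒ b_1 = 30 − 9 − 20 = 1; ∂_2 has invariant factor(s) [2] giving torsion. So H_1 ≅ Z ⊕ Z_2.
rank ∂_2 = 20, rank ∂_3 = 0 ⇒ b_2 = 20 − 20 − 0 = 0. So H_2 ≅ 0.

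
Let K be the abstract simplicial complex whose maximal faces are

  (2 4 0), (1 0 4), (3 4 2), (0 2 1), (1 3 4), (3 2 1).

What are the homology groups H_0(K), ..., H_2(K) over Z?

Order the vertices as 0 < 1 < 2 < 3 < 4. Listing each simplex with vertices in this order, K has dimension 2 with simplices:

  0-simplices (5): [0], [1], [2], [3], [4]
  1-simplices (9): [0,1], [0,2], [0,4], [1,2], [1,3], [1,4], [2,3], [2,4], [3,4]
  2-simplices (6): [0,1,2], [0,1,4], [0,2,4], [1,2,3], [1,3,4], [2,3,4]

so the chain groups are C_0 ≅ Z^5, C_1 ≅ Z^9, C_2 ≅ Z^6.

Boundary ∂_1: C_1 → C_0 is given by ∂[p,q] = [q] − [p].
The 5×9 boundary matrix has rank 4 and Smith normal form diag(1,1,1,1).

∂_2: C_2 → C_1 sends each 2-simplex [p,q,r] to [q,r] − [p,r] + [p,q]. For instance
  ∂[0,1,4] = [1,4] − [0,4] + [0,1],
  ∂[0,1,2] = [1,2] − [0,2] + [0,1].
The resulting 9×6 matrix has rank 5, and its Smith normal form has invariant factors (1,1,1,1,1).

From H_k ≅ ker(∂_k) / im(∂_{k+1}) we obtain:

  H_0: rank C_0 − rank ∂_1 = 5 − 4 = 1, and the invariant factors of ∂_1 are all 1, so H_0 ≅ Z.
  H_1: rank ker ∂_1 − rank ∂_2 = (9 − 4) − 5 = 0, and the invariant factors of ∂_2 are all 1, so H_1 ≅ 0.
  H_2: rank ker ∂_2 − rank ∂_3 = (6 − 5) − 0 = 1, and there is no ∂_3, so H_2 ≅ Z.

(K is a triangulation of the 2-sphere S^2.)

H_0 = Z,  H_1 = 0,  H_2 = Z.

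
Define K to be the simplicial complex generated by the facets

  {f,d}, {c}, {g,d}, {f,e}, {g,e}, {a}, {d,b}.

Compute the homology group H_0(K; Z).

H_0 = Z^3.

Take the total order a < b < c < d < e < f < g on the vertex set. Then K (dimension 1) consists of the simplices:

  0-simplices (7): a, b, c, d, e, f, g
  1-simplices (5): bd, df, dg, ef, eg

so the chain groups are C_0 ≅ Z^7, C_1 ≅ Z^5.

∂_1: C_1 → C_0 maps an edge to its endpoints' difference, ∂[p,q] = q − p. For instance
  ∂ef = f − e.
As a 7×5 matrix over Z this has rank 4, with invariant factors (1,1,1,1).

Computing H_k = (kernel of ∂_k) / (image of ∂_{k+1}):

  H_0: rank C_0 − rank ∂_1 = 7 − 4 = 3, and the invariant factors of ∂_1 are all 1, so H_0 ≅ Z^3.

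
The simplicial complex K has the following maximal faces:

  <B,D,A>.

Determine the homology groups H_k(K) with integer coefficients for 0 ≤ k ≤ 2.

H_0 = Z,  H_1 = 0,  H_2 = 0.

We work with the vertex ordering A < B < D. The simplices of K, each written with vertices in increasing order, are:

  0-simplices (3): A, B, D
  1-simplices (3): AB, AD, BD
  2-simplices (1): ABD

giving chain groups C_0 ≅ Z^3, C_1 ≅ Z^3, C_2 ≅ Z^1.

Boundary ∂_1: C_1 → C_0 maps an edge to its endpoints' difference, ∂[p,q] = q − p.
The resulting 3×3 matrix has rank 2, and its Smith normal form has invariant factors (1,1).

∂_2: C_2 → C_1 acts by ∂[p,q,r] = [q,r] − [p,r] + [p,q]. For instance
  ∂ABD = BD − AD + AB.
The 3×1 boundary matrix has rank 1 and Smith normal form diag(1).

Reading off H_k = ker ∂_k / im ∂_{k+1}:

  H_0: rank C_0 − rank ∂_1 = 3 − 2 = 1, and the invariant factors of ∂_1 are all 1, so H_0 = Z.
  H_1: rank ker ∂_1 − rank ∂_2 = (3 − 2) − 1 = 0, and the invariant factors of ∂_2 are all 1, so H_1 = 0.
  H_2: rank ker ∂_2 − rank ∂_3 = (1 − 1) − 0 = 0, and there is no ∂_3, so H_2 = 0.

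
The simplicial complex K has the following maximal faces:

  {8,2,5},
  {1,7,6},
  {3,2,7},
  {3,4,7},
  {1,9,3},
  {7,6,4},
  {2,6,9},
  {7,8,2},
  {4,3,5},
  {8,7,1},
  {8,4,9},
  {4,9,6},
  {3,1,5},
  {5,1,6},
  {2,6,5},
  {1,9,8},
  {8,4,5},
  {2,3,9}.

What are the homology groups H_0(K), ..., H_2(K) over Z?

Take the total order 1 < 2 < 3 < 4 < 5 < 6 < 7 < 8 < 9 on the vertex set. Then K (dimension 2) consists of the simplices:

  0-simplices (9): [1], [2], [3], [4], [5], [6], [7], [8], [9]
  1-simplices (27): (27 of them)
  2-simplices (18): [1,3,5], [1,3,9], [1,5,6], [1,6,7], [1,7,8], [1,8,9], [2,3,7], [2,3,9], [2,5,6], [2,5,8], [2,6,9], [2,7,8], [3,4,5], [3,4,7], [4,5,8], [4,6,7], [4,6,9], [4,8,9]

giving chain groups C_0 ≅ Z^9, C_1 ≅ Z^27, C_2 ≅ Z^18.

The boundary map ∂_1: C_1 → C_0 sends each edge [p,q] (with p < q) to q − p.
The resulting 9×27 matrix has rank 8, and its Smith normal form has invariant factors (1,1,1,1,1,1,1,1).

∂_2: C_2 → C_1 sends each 2-simplex [p,q,r] to [q,r] − [p,r] + [p,q]. For instance
  ∂[2,3,7] = [3,7] − [2,7] + [2,3],
  ∂[1,3,5] = [3,5] − [1,5] + [1,3].
This gives a 27×18 integer matrix of rank 17; reducing to Smith normal form yields diagonal entries (1,1,1,1,1,1,1,1,1,1,1,1,1,1,1,1,1).

Reading off H_k = ker ∂_k / im ∂_{k+1}:

  H_0: rank C_0 − rank ∂_1 = 9 − 8 = 1, and the invariant factors of ∂_1 are all 1, so H_0 ≅ Z.
  H_1: rank ker ∂_1 − rank ∂_2 = (27 − 8) − 17 = 2, and the invariant factors of ∂_2 are all 1, so H_1 ≅ Z^2.
  H_2: rank ker ∂_2 − rank ∂_3 = (18 − 17) − 0 = 1, and there is no ∂_3, so H_2 ≅ Z.

H_0 = Z,  H_1 = Z^2,  H_2 = Z.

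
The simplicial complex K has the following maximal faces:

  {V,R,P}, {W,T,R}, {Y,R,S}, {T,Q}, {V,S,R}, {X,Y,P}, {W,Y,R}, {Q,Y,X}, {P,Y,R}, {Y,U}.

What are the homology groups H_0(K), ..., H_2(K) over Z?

K has 10 vertices, 18 edges, 8 triangles.
rank ∂_0 = 0, rank ∂_1 = 9 ⇒ b_0 = 10 − 0 − 9 = 1; all invariant factors of ∂_1 are 1 so no torsion. So H_0 ≅ Z.
rank ∂_1 = 9, rank ∂_2 = 8 ⇒ b_1 = 18 − 9 − 8 = 1; all invariant factors of ∂_2 are 1 so no torsion. So H_1 ≅ Z.
rank ∂_2 = 8, rank ∂_3 = 0 ⇒ b_2 = 8 − 8 − 0 = 0. So H_2 ≅ 0.

H_0 = Z,  H_1 = Z,  H_2 = 0.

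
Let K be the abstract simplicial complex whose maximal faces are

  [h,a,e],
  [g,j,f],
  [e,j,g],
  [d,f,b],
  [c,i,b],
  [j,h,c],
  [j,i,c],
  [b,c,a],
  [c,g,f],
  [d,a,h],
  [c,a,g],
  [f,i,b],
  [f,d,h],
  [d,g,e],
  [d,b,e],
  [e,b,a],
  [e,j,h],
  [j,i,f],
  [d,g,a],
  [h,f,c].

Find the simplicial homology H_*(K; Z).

K has 10 vertices, 30 edges, 20 triangles.
rank ∂_0 = 0, rank ∂_1 = 9 ⇒ b_0 = 10 − 0 − 9 = 1; all invariant factors of ∂_1 are 1 so no torsion. So H_0 = Z.
rank ∂_1 = 9, rank ∂_2 = 20 ⇒ b_1 = 30 − 9 − 20 = 1; ∂_2 has invariant factor(s) [2] giving torsion. So H_1 = Z ⊕ Z/2.
rank ∂_2 = 20, rank ∂_3 = 0 ⇒ b_2 = 20 − 20 − 0 = 0. So H_2 = 0.

H_0 ≅ Z,  H_1 ≅ Z ⊕ Z/2,  H_2 = 0.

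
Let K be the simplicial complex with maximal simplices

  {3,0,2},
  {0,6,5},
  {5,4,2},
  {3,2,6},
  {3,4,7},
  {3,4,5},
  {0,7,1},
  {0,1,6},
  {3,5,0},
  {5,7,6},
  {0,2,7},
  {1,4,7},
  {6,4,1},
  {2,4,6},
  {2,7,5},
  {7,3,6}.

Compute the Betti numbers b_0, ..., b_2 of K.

b_0 = 1, b_1 = 2, b_2 = 1.

K has 8 vertices, 24 edges, 16 triangles.
rank ∂_0 = 0, rank ∂_1 = 7 ⇒ b_0 = 8 − 0 − 7 = 1; all invariant factors of ∂_1 are 1 so no torsion. So H_0 ≅ Z.
rank ∂_1 = 7, rank ∂_2 = 15 ⇒ b_1 = 24 − 7 − 15 = 2; all invariant factors of ∂_2 are 1 so no torsion. So H_1 ≅ Z^2.
rank ∂_2 = 15, rank ∂_3 = 0 ⇒ b_2 = 16 − 15 − 0 = 1. So H_2 ≅ Z.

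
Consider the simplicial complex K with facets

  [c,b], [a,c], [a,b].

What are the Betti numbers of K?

b_0 = 1, b_1 = 1.

Order the vertices as a < b < c. Listing each simplex with vertices in this order, K has dimension 1 with simplices:

  0-simplices (3): a, b, c
  1-simplices (3): ab, ac, bc

giving chain groups C_0 ≅ Z^3, C_1 ≅ Z^3.

Boundary ∂_1: C_1 → C_0 maps an edge to its endpoints' difference, ∂[p,q] = q − p. For instance
  ∂bc = c − b.
This gives a 3×3 integer matrix of rank 2; reducing to Smith normal form yields diagonal entries (1,1).

Reading off H_k = ker ∂_k / im ∂_{k+1}:

  H_0: rank C_0 − rank ∂_1 = 3 − 2 = 1, and the invariant factors of ∂_1 are all 1, so H_0 ≅ Z.
  H_1: rank ker ∂_1 − rank ∂_2 = (3 − 2) − 0 = 1, and there is no ∂_2, so H_1 ≅ Z.

As a check, the Euler characteristic is 3 − 3 = 0, which agrees with 1 − 1 = 0.

Hence the Betti numbers are b_0 = 1, b_1 = 1.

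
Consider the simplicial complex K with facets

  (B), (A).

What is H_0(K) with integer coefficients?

Fix the vertex order A < B and write every simplex with vertices in increasing order. Then dim K = 0 and the simplices of K are:

  0-simplices (2): A, B

so the chain groups are C_0 ≅ Z^2.

Now H_k = ker ∂_k / im ∂_{k+1}, so:

  H_0: rank C_0 − rank ∂_1 = 2 − 0 = 2, and there is no ∂_1, so H_0 ≅ Z^2.

H_0 = Z^2.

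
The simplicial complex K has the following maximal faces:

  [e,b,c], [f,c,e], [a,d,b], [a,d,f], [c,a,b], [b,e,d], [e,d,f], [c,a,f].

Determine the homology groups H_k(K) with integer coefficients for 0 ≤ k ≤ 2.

We work with the vertex ordering a < b < c < d < e < f. The simplices of K, each written with vertices in increasing order, are:

  0-simplices (6): a, b, c, d, e, f
  1-simplices (12): ab, ac, ad, af, bc, bd, be, ce, cf, de, df, ef
  2-simplices (8): abc, abd, acf, adf, bce, bde, cef, def

Hence C_0 ≅ Z^6, C_1 ≅ Z^12, C_2 ≅ Z^8.

∂_1: C_1 → C_0 is given by ∂[p,q] = [q] − [p].
This gives a 6×12 integer matrix of rank 5; reducing to Smith normal form yields diagonal entries (1,1,1,1,1).

Boundary ∂_2: C_2 → C_1 acts by ∂[p,q,r] = [q,r] − [p,r] + [p,q]. For instance
  ∂abd = bd − ad + ab,
  ∂bce = ce − be + bc.
As a 12×8 matrix over Z this has rank 7, with invariant factors (1,1,1,1,1,1,1).

Computing H_k = (kernel of ∂_k) / (image of ∂_{k+1}):

  H_0: rank C_0 − rank ∂_1 = 6 − 5 = 1, and the invariant factors of ∂_1 are all 1, so H_0 = Z.
  H_1: rank ker ∂_1 − rank ∂_2 = (12 − 5) − 7 = 0, and the invariant factors of ∂_2 are all 1, so H_1 = 0.
  H_2: rank ker ∂_2 − rank ∂_3 = (8 − 7) − 0 = 1, and there is no ∂_3, so H_2 = Z.

As a check, the Euler characteristic is 6 − 12 + 8 = 2, which agrees with 1 − 0 + 1 = 2.

H_0 = Z,  H_1 = 0,  H_2 = Z.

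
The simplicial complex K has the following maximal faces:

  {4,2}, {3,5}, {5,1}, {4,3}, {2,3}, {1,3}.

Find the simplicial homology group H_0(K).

Order the vertices as 1 < 2 < 3 < 4 < 5. Listing each simplex with vertices in this order, K has dimension 1 with simplices:

  0-simplices (5): [1], [2], [3], [4], [5]
  1-simplices (6): [1,3], [1,5], [2,3], [2,4], [3,4], [3,5]

giving chain groups C_0 ≅ Z^5, C_1 ≅ Z^6.

∂_1: C_1 → C_0 is given by ∂[p,q] = [q] − [p]. For instance
  ∂[2,3] = [3] − [2].
This gives a 5×6 integer matrix of rank 4; reducing to Smith normal form yields diagonal entries (1,1,1,1).

Now H_k = ker ∂_k / im ∂_{k+1}, so:

  H_0: rank C_0 − rank ∂_1 = 5 − 4 = 1, and the invariant factors of ∂_1 are all 1, so H_0 ≅ Z.

H_0 ≅ Z.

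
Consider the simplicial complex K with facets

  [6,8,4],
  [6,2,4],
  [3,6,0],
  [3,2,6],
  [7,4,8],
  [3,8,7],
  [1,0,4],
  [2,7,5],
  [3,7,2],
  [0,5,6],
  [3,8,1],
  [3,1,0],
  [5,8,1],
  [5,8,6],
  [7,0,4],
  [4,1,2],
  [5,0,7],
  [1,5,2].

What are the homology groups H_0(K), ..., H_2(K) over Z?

H_0 ≅ Z,  H_1 ≅ Z^2,  H_2 ≅ Z.

Fix the vertex order 0 < 1 < 2 < 3 < 4 < 5 < 6 < 7 < 8 and write every simplex with vertices in increasing order. Then dim K = 2 and the simplices of K are:

  0-simplices (9): [0], [1], [2], [3], [4], [5], [6], [7], [8]
  1-simplices (27): (27 of them)
  2-simplices (18): [0,1,3], [0,1,4], [0,3,6], [0,4,7], [0,5,6], [0,5,7], [1,2,4], [1,2,5], [1,3,8], [1,5,8], [2,3,6], [2,3,7], [2,4,6], [2,5,7], [3,7,8], [4,6,8], [4,7,8], [5,6,8]

Hence C_0 ≅ Z^9, C_1 ≅ Z^27, C_2 ≅ Z^18.

The boundary map ∂_1: C_1 → C_0 sends each edge [p,q] (with p < q) to q − p.
As a 9×27 matrix over Z this has rank 8, with invariant factors (1,1,1,1,1,1,1,1).

The boundary map ∂_2: C_2 → C_1 sends each 2-simplex [p,q,r] to [q,r] − [p,r] + [p,q]. For instance
  ∂[2,5,7] = [5,7] − [2,7] + [2,5],
  ∂[1,2,4] = [2,4] − [1,4] + [1,2].
The 27×18 boundary matrix has rank 17 and Smith normal form diag(1,1,1,1,1,1,1,1,1,1,1,1,1,1,1,1,1).

Reading off H_k = ker ∂_k / im ∂_{k+1}:

  H_0: rank C_0 − rank ∂_1 = 9 − 8 = 1, and the invariant factors of ∂_1 are all 1, so H_0 = Z.
  H_1: rank ker ∂_1 − rank ∂_2 = (27 − 8) − 17 = 2, and the invariant factors of ∂_2 are all 1, so H_1 = Z^2.
  H_2: rank ker ∂_2 − rank ∂_3 = (18 − 17) − 0 = 1, and there is no ∂_3, so H_2 = Z.

(K is a triangulation of the torus T^2.)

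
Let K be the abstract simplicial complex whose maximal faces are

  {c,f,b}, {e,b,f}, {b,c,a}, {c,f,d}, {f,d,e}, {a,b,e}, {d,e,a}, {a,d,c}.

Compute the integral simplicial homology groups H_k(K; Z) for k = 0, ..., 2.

H_0 ≅ Z,  H_1 = 0,  H_2 ≅ Z.

Fix the vertex order a < b < c < d < e < f and write every simplex with vertices in increasing order. Then dim K = 2 and the simplices of K are:

  0-simplices (6): a, b, c, d, e, f
  1-simplices (12): ab, ac, ad, ae, bc, be, bf, cd, cf, de, df, ef
  2-simplices (8): abc, abe, acd, ade, bcf, bef, cdf, def

so the chain groups are C_0 ≅ Z^6, C_1 ≅ Z^12, C_2 ≅ Z^8.

Boundary ∂_1: C_1 → C_0 sends each edge [p,q] (with p < q) to q − p. For instance
  ∂cf = f − c.
The 6×12 boundary matrix has rank 5 and Smith normal form diag(1,1,1,1,1).

Boundary ∂_2: C_2 → C_1 sends each 2-simplex [p,q,r] to [q,r] − [p,r] + [p,q]. For instance
  ∂ade = de − ae + ad,
  ∂cdf = df − cf + cd.
The resulting 12×8 matrix has rank 7, and its Smith normal form has invariant factors (1,1,1,1,1,1,1).

Now H_k = ker ∂_k / im ∂_{k+1}, so:

  H_0: rank C_0 − rank ∂_1 = 6 − 5 = 1, and the invariant factors of ∂_1 are all 1, so H_0 = Z.
  H_1: rank ker ∂_1 − rank ∂_2 = (12 − 5) − 7 = 0, and the invariant factors of ∂_2 are all 1, so H_1 = 0.
  H_2: rank ker ∂_2 − rank ∂_3 = (8 − 7) − 0 = 1, and there is no ∂_3, so H_2 = Z.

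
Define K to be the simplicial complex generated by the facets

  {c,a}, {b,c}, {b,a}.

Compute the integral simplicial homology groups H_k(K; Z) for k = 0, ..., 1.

We work with the vertex ordering a < b < c. The simplices of K, each written with vertices in increasing order, are:

  0-simplices (3): a, b, c
  1-simplices (3): ab, ac, bc

so the chain groups are C_0 ≅ Z^3, C_1 ≅ Z^3.

The boundary map ∂_1: C_1 → C_0 sends each edge [p,q] (with p < q) to q − p. For instance
  ∂bc = c − b.
The 3×3 boundary matrix has rank 2 and Smith normal form diag(1,1).

Reading off H_k = ker ∂_k / im ∂_{k+1}:

  H_0: rank C_0 − rank ∂_1 = 3 − 2 = 1, and the invariant factors of ∂_1 are all 1, so H_0 ≅ Z.
  H_1: rank ker ∂_1 − rank ∂_2 = (3 − 2) − 0 = 1, and there is no ∂_2, so H_1 ≅ Z.

As a check, the Euler characteristic is 3 − 3 = 0, which agrees with 1 − 1 = 0.
(K is a triangulation of the circle S^1.)

H_0 ≅ Z,  H_1 ≅ Z.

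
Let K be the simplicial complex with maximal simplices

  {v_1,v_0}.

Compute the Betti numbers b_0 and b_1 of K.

b_0 = 1, b_1 = 0.

Fix the vertex order v_0 < v_1 and write every simplex with vertices in increasing order. Then dim K = 1 and the simplices of K are:

  0-simplices (2): [v_0], [v_1]
  1-simplices (1): [v_0,v_1]

so the chain groups are C_0 ≅ Z^2, C_1 ≅ Z^1.

The boundary map ∂_1: C_1 → C_0 maps an edge to its endpoints' difference, ∂[p,q] = q − p. For instance
  ∂[v_0,v_1] = [v_1] − [v_0].
This gives a 2×1 integer matrix of rank 1; reducing to Smith normal form yields diagonal entries (1).

Now H_k = ker ∂_k / im ∂_{k+1}, so:

  H_0: rank C_0 − rank ∂_1 = 2 − 1 = 1, and the invariant factors of ∂_1 are all 1, so H_0 = Z.
  H_1: rank ker ∂_1 − rank ∂_2 = (1 − 1) − 0 = 0, and there is no ∂_2, so H_1 = 0.

Hence the Betti numbers are b_0 = 1, b_1 = 0.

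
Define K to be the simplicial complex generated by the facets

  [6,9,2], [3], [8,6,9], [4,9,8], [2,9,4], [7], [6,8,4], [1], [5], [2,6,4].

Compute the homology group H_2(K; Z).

Fix the vertex order 1 < 2 < 3 < 4 < 5 < 6 < 7 < 8 < 9 and write every simplex with vertices in increasing order. Then dim K = 2 and the simplices of K are:

  0-simplices (9): [1], [2], [3], [4], [5], [6], [7], [8], [9]
  1-simplices (9): [2,4], [2,6], [2,9], [4,6], [4,8], [4,9], [6,8], [6,9], [8,9]
  2-simplices (6): [2,4,6], [2,4,9], [2,6,9], [4,6,8], [4,8,9], [6,8,9]

so the chain groups are C_0 ≅ Z^9, C_1 ≅ Z^9, C_2 ≅ Z^6.

The boundary map ∂_1: C_1 → C_0 is given by ∂[p,q] = [q] − [p]. For instance
  ∂[4,8] = [8] − [4].
As a 9×9 matrix over Z this has rank 4, with invariant factors (1,1,1,1).

∂_2: C_2 → C_1 acts by ∂[p,q,r] = [q,r] − [p,r] + [p,q]. For instance
  ∂[4,6,8] = [6,8] − [4,8] + [4,6],
  ∂[2,6,9] = [6,9] − [2,9] + [2,6].
As a 9×6 matrix over Z this has rank 5, with invariant factors (1,1,1,1,1).

From H_k ≅ ker(∂_k) / im(∂_{k+1}) we obtain:

  H_2: rank ker ∂_2 − rank ∂_3 = (6 − 5) − 0 = 1, and there is no ∂_3, so H_2 = Z.

H_2 ≅ Z.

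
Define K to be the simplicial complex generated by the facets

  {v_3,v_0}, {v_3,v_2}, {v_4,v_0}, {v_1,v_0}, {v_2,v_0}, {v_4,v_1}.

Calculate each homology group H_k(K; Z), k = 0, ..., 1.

H_0 = Z,  H_1 = Z^2.

Order the vertices as v_0 < v_1 < v_2 < v_3 < v_4. Listing each simplex with vertices in this order, K has dimension 1 with simplices:

  0-simplices (5): [v_0], [v_1], [v_2], [v_3], [v_4]
  1-simplices (6): [v_0,v_1], [v_0,v_2], [v_0,v_3], [v_0,v_4], [v_1,v_4], [v_2,v_3]

so the chain groups are C_0 ≅ Z^5, C_1 ≅ Z^6.

The boundary map ∂_1: C_1 → C_0 is given by ∂[p,q] = [q] − [p].
This gives a 5×6 integer matrix of rank 4; reducing to Smith normal form yields diagonal entries (1,1,1,1).

Now H_k = ker ∂_k / im ∂_{k+1}, so:

  H_0: rank C_0 − rank ∂_1 = 5 − 4 = 1, and the invariant factors of ∂_1 are all 1, so H_0 = Z.
  H_1: rank ker ∂_1 − rank ∂_2 = (6 − 4) − 0 = 2, and there is no ∂_2, so H_1 = Z^2.

(K is a triangulation of a wedge of 2 circles.)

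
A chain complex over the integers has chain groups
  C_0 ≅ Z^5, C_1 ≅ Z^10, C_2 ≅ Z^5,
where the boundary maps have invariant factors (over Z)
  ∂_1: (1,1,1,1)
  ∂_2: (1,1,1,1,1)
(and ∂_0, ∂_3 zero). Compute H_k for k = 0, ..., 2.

H_0: b_0 = 5 − 0 − 4 = 1; torsion from ∂_1 factors > 1: none. So H_0 = Z.
H_1: b_1 = 10 − 4 − 5 = 1; torsion from ∂_2 factors > 1: none. So H_1 = Z.
H_2: b_2 = 5 − 5 − 0 = 0; torsion from ∂_3 factors > 1: none. So H_2 = 0.

H_0 = Z,  H_1 = Z,  H_2 = 0.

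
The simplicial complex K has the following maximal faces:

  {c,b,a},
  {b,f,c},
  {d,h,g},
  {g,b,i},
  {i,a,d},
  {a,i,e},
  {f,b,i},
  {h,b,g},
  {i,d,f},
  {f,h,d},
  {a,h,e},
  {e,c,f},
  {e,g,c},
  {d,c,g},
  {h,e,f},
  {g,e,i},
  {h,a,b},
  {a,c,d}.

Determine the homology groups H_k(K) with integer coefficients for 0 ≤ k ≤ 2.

H_0 ≅ Z,  H_1 ≅ Z^2,  H_2 ≅ Z.

Take the total order a < b < c < d < e < f < g < h < i on the vertex set. Then K (dimension 2) consists of the simplices:

  0-simplices (9): a, b, c, d, e, f, g, h, i
  1-simplices (27): ab, ac, ad, ae, ah, ai, bc, bf, bg, bh, bi, cd, ce, cf, cg, df, dg, dh, di, ef, eg, eh, ei, fh, fi, gh, gi
  2-simplices (18): abc, abh, acd, adi, aeh, aei, bcf, bfi, bgh, bgi, cdg, cef, ceg, dfh, dfi, dgh, efh, egi

Hence C_0 ≅ Z^9, C_1 ≅ Z^27, C_2 ≅ Z^18.

∂_1: C_1 → C_0 sends each edge [p,q] (with p < q) to q − p. For instance
  ∂cf = f − c.
The resulting 9×27 matrix has rank 8, and its Smith normal form has invariant factors (1,1,1,1,1,1,1,1).

Boundary ∂_2: C_2 → C_1 maps a triangle to the signed sum of its edges. For instance
  ∂efh = fh − eh + ef,
  ∂egi = gi − ei + eg.
The resulting 27×18 matrix has rank 17, and its Smith normal form has invariant factors (1,1,1,1,1,1,1,1,1,1,1,1,1,1,1,1,1).

Computing H_k = (kernel of ∂_k) / (image of ∂_{k+1}):

  H_0: rank C_0 − rank ∂_1 = 9 − 8 = 1, and the invariant factors of ∂_1 are all 1, so H_0 = Z.
  H_1: rank ker ∂_1 − rank ∂_2 = (27 − 8) − 17 = 2, and the invariant factors of ∂_2 are all 1, so H_1 = Z^2.
  H_2: rank ker ∂_2 − rank ∂_3 = (18 − 17) − 0 = 1, and there is no ∂_3, so H_2 = Z.

(K is a triangulation of the torus T^2.)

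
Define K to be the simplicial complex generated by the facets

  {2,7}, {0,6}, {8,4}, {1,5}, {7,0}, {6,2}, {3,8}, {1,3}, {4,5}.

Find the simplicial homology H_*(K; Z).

H_0 = Z^2,  H_1 = Z^2.

Take the total order 0 < 1 < 2 < 3 < 4 < 5 < 6 < 7 < 8 on the vertex set. Then K (dimension 1) consists of the simplices:

  0-simplices (9): [0], [1], [2], [3], [4], [5], [6], [7], [8]
  1-simplices (9): [0,6], [0,7], [1,3], [1,5], [2,6], [2,7], [3,8], [4,5], [4,8]

giving chain groups C_0 ≅ Z^9, C_1 ≅ Z^9.

∂_1: C_1 → C_0 is given by ∂[p,q] = [q] − [p].
As a 9×9 matrix over Z this has rank 7, with invariant factors (1,1,1,1,1,1,1).

Reading off H_k = ker ∂_k / im ∂_{k+1}:

  H_0: rank C_0 − rank ∂_1 = 9 − 7 = 2, and the invariant factors of ∂_1 are all 1, so H_0 = Z^2.
  H_1: rank ker ∂_1 − rank ∂_2 = (9 − 7) − 0 = 2, and there is no ∂_2, so H_1 = Z^2.

(K is a triangulation of the disjoint union of the circle S^1 and the circle S^1.)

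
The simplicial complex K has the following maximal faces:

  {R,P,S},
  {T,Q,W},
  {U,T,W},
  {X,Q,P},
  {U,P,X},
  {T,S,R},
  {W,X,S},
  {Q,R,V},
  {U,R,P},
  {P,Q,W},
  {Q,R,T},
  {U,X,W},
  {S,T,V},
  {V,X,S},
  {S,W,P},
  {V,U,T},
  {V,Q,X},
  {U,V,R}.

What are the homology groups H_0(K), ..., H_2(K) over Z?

K has 9 vertices, 27 edges, 18 triangles.
rank ∂_0 = 0, rank ∂_1 = 8 ⇒ b_0 = 9 − 0 − 8 = 1; all invariant factors of ∂_1 are 1 so no torsion. So H_0 ≅ Z.
rank ∂_1 = 8, rank ∂_2 = 18 ⇒ b_1 = 27 − 8 − 18 = 1; ∂_2 has invariant factor(s) [2] giving torsion. So H_1 ≅ Z ⊕ Z/2.
rank ∂_2 = 18, rank ∂_3 = 0 ⇒ b_2 = 18 − 18 − 0 = 0. So H_2 ≅ 0.

H_0 ≅ Z,  H_1 ≅ Z ⊕ Z/2,  H_2 = 0.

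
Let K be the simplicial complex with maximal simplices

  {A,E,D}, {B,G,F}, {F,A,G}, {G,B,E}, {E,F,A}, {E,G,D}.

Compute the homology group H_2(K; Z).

Fix the vertex order A < B < D < E < F < G and write every simplex with vertices in increasing order. Then dim K = 2 and the simplices of K are:

  0-simplices (6): A, B, D, E, F, G
  1-simplices (12): AD, AE, AF, AG, BE, BF, BG, DE, DG, EF, EG, FG
  2-simplices (6): ADE, AEF, AFG, BEG, BFG, DEG

giving chain groups C_0 ≅ Z^6, C_1 ≅ Z^12, C_2 ≅ Z^6.

Boundary ∂_1: C_1 → C_0 is given by ∂[p,q] = [q] − [p].
The resulting 6×12 matrix has rank 5, and its Smith normal form has invariant factors (1,1,1,1,1).

Boundary ∂_2: C_2 → C_1 sends each 2-simplex [p,q,r] to [q,r] − [p,r] + [p,q]. For instance
  ∂BFG = FG − BG + BF,
  ∂ADE = DE − AE + AD.
The 12×6 boundary matrix has rank 6 and Smith normal form diag(1,1,1,1,1,1).

Computing H_k = (kernel of ∂_k) / (image of ∂_{k+1}):

  H_2: rank ker ∂_2 − rank ∂_3 = (6 − 6) − 0 = 0, and there is no ∂_3, so H_2 = 0.

(K is a triangulation of the cylinder S^1 x I.)

H_2 ≅ 0.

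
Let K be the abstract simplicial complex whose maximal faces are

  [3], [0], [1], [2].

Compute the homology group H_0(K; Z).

H_0 = Z^4.

We work with the vertex ordering 0 < 1 < 2 < 3. The simplices of K, each written with vertices in increasing order, are:

  0-simplices (4): [0], [1], [2], [3]

giving chain groups C_0 ≅ Z^4.

Now H_k = ker ∂_k / im ∂_{k+1}, so:

  H_0: rank C_0 − rank ∂_1 = 4 − 0 = 4, and there is no ∂_1, so H_0 ≅ Z^4.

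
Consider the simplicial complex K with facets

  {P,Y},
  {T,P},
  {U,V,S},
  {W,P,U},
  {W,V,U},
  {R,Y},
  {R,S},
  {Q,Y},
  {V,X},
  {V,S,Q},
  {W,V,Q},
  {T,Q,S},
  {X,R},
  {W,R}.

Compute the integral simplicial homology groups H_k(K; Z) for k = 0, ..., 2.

H_0 = Z,  H_1 = Z^5,  H_2 = 0.

Order the vertices as P < Q < R < S < T < U < V < W < X < Y. Listing each simplex with vertices in this order, K has dimension 2 with simplices:

  0-simplices (10): P, Q, R, S, T, U, V, W, X, Y
  1-simplices (20): PT, PU, PW, PY, QS, QT, QV, QW, QY, RS, RW, RX, RY, ST, SU, SV, UV, UW, VW, VX
  2-simplices (6): PUW, QST, QSV, QVW, SUV, UVW

Hence C_0 ≅ Z^10, C_1 ≅ Z^20, C_2 ≅ Z^6.

The boundary map ∂_1: C_1 → C_0 is given by ∂[p,q] = [q] − [p]. For instance
  ∂QV = V − Q.
This gives a 10×20 integer matrix of rank 9; reducing to Smith normal form yields diagonal entries (1,1,1,1,1,1,1,1,1).

Boundary ∂_2: C_2 → C_1 maps a triangle to the signed sum of its edges. For instance
  ∂PUW = UW − PW + PU,
  ∂QSV = SV − QV + QS.
This gives a 20×6 integer matrix of rank 6; reducing to Smith normal form yields diagonal entries (1,1,1,1,1,1).

Now H_k = ker ∂_k / im ∂_{k+1}, so:

  H_0: rank C_0 − rank ∂_1 = 10 − 9 = 1, and the invariant factors of ∂_1 are all 1, so H_0 ≅ Z.
  H_1: rank ker ∂_1 − rank ∂_2 = (20 − 9) − 6 = 5, and the invariant factors of ∂_2 are all 1, so H_1 ≅ Z^5.
  H_2: rank ker ∂_2 − rank ∂_3 = (6 − 6) − 0 = 0, and there is no ∂_3, so H_2 ≅ 0.

As a check, the Euler characteristic is 10 − 20 + 6 = -4, which agrees with 1 − 5 + 0 = -4.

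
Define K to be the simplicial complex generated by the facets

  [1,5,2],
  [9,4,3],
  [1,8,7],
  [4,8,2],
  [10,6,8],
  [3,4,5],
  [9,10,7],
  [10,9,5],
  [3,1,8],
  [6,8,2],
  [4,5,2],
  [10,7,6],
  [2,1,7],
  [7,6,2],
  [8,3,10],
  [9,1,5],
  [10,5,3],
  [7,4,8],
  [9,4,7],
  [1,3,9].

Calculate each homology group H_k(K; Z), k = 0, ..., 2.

H_0 = Z,  H_1 = Z × Z/2,  H_2 = 0.

K has 10 vertices, 30 edges, 20 triangles.
rank ∂_0 = 0, rank ∂_1 = 9 ⇒ b_0 = 10 − 0 − 9 = 1; all invariant factors of ∂_1 are 1 so no torsion. So H_0 ≅ Z.
rank ∂_1 = 9, rank ∂_2 = 20 ⇒ b_1 = 30 − 9 − 20 = 1; ∂_2 has invariant factor(s) [2] giving torsion. So H_1 ≅ Z × Z/2.
rank ∂_2 = 20, rank ∂_3 = 0 ⇒ b_2 = 20 − 20 − 0 = 0. So H_2 ≅ 0.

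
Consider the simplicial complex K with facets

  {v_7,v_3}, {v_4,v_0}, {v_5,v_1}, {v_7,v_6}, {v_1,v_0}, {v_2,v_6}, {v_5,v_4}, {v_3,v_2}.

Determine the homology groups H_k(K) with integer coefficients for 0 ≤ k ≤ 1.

Order the vertices as v_0 < v_1 < v_2 < v_3 < v_4 < v_5 < v_6 < v_7. Listing each simplex with vertices in this order, K has dimension 1 with simplices:

  0-simplices (8): [v_0], [v_1], [v_2], [v_3], [v_4], [v_5], [v_6], [v_7]
  1-simplices (8): [v_0,v_1], [v_0,v_4], [v_1,v_5], [v_2,v_3], [v_2,v_6], [v_3,v_7], [v_4,v_5], [v_6,v_7]

Hence C_0 ≅ Z^8, C_1 ≅ Z^8.

Boundary ∂_1: C_1 → C_0 is given by ∂[p,q] = [q] − [p]. For instance
  ∂[v_6,v_7] = [v_7] − [v_6].
The 8×8 boundary matrix has rank 6 and Smith normal form diag(1,1,1,1,1,1).

Now H_k = ker ∂_k / im ∂_{k+1}, so:

  H_0: rank C_0 − rank ∂_1 = 8 − 6 = 2, and the invariant factors of ∂_1 are all 1, so H_0 ≅ Z^2.
  H_1: rank ker ∂_1 − rank ∂_2 = (8 − 6) − 0 = 2, and there is no ∂_2, so H_1 ≅ Z^2.

H_0 ≅ Z^2,  H_1 ≅ Z^2.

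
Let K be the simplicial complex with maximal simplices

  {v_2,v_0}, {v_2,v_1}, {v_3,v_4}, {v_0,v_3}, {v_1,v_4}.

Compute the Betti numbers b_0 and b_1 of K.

Fix the vertex order v_0 < v_1 < v_2 < v_3 < v_4 and write every simplex with vertices in increasing order. Then dim K = 1 and the simplices of K are:

  0-simplices (5): [v_0], [v_1], [v_2], [v_3], [v_4]
  1-simplices (5): [v_0,v_2], [v_0,v_3], [v_1,v_2], [v_1,v_4], [v_3,v_4]

Hence C_0 ≅ Z^5, C_1 ≅ Z^5.

∂_1: C_1 → C_0 is given by ∂[p,q] = [q] − [p]. For instance
  ∂[v_0,v_2] = [v_2] − [v_0].
The resulting 5×5 matrix has rank 4, and its Smith normal form has invariant factors (1,1,1,1).

From H_k ≅ ker(∂_k) / im(∂_{k+1}) we obtain:

  H_0: rank C_0 − rank ∂_1 = 5 − 4 = 1, and the invariant factors of ∂_1 are all 1, so H_0 = Z.
  H_1: rank ker ∂_1 − rank ∂_2 = (5 − 4) − 0 = 1, and there is no ∂_2, so H_1 = Z.

As a check, the Euler characteristic is 5 − 5 = 0, which agrees with 1 − 1 = 0.

Hence the Betti numbers are b_0 = 1, b_1 = 1.

b_0 = 1, b_1 = 1.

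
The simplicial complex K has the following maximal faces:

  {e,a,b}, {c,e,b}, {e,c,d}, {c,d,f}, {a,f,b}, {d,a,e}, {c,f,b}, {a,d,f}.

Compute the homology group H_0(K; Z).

Order the vertices as a < b < c < d < e < f. Listing each simplex with vertices in this order, K has dimension 2 with simplices:

  0-simplices (6): a, b, c, d, e, f
  1-simplices (12): ab, ad, ae, af, bc, be, bf, cd, ce, cf, de, df
  2-simplices (8): abe, abf, ade, adf, bce, bcf, cde, cdf

so the chain groups are C_0 ≅ Z^6, C_1 ≅ Z^12, C_2 ≅ Z^8.

∂_1: C_1 → C_0 is given by ∂[p,q] = [q] − [p].
As a 6×12 matrix over Z this has rank 5, with invariant factors (1,1,1,1,1).

The boundary map ∂_2: C_2 → C_1 acts by ∂[p,q,r] = [q,r] − [p,r] + [p,q]. For instance
  ∂cdf = df − cf + cd,
  ∂abf = bf − af + ab.
The 12×8 boundary matrix has rank 7 and Smith normal form diag(1,1,1,1,1,1,1).

From H_k ≅ ker(∂_k) / im(∂_{k+1}) we obtain:

  H_0: rank C_0 − rank ∂_1 = 6 − 5 = 1, and the invariant factors of ∂_1 are all 1, so H_0 = Z.

H_0 = Z.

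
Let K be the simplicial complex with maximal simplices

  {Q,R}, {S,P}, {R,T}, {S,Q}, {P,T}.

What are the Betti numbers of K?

b_0 = 1, b_1 = 1.

K has 5 vertices, 5 edges.
rank ∂_0 = 0, rank ∂_1 = 4 ⇒ b_0 = 5 − 0 − 4 = 1; all invariant factors of ∂_1 are 1 so no torsion. So H_0 = Z.
rank ∂_1 = 4, rank ∂_2 = 0 ⇒ b_1 = 5 − 4 − 0 = 1. So H_1 = Z.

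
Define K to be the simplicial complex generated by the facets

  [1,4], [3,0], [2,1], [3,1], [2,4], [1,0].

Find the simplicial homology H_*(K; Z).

H_0 ≅ Z,  H_1 ≅ Z^2.

Order the vertices as 0 < 1 < 2 < 3 < 4. Listing each simplex with vertices in this order, K has dimension 1 with simplices:

  0-simplices (5): [0], [1], [2], [3], [4]
  1-simplices (6): [0,1], [0,3], [1,2], [1,3], [1,4], [2,4]

so the chain groups are C_0 ≅ Z^5, C_1 ≅ Z^6.

∂_1: C_1 → C_0 sends each edge [p,q] (with p < q) to q − p.
This gives a 5×6 integer matrix of rank 4; reducing to Smith normal form yields diagonal entries (1,1,1,1).

Reading off H_k = ker ∂_k / im ∂_{k+1}:

  H_0: rank C_0 − rank ∂_1 = 5 − 4 = 1, and the invariant factors of ∂_1 are all 1, so H_0 = Z.
  H_1: rank ker ∂_1 − rank ∂_2 = (6 − 4) − 0 = 2, and there is no ∂_2, so H_1 = Z^2.

As a check, the Euler characteristic is 5 − 6 = -1, which agrees with 1 − 2 = -1.
(K is a triangulation of a wedge of 2 circles.)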